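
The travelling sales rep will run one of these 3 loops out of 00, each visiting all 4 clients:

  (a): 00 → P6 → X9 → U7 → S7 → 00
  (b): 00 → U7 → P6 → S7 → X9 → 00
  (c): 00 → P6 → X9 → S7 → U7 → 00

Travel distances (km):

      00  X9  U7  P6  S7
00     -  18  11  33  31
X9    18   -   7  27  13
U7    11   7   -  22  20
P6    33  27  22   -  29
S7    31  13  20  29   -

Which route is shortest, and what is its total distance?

Shortest is (b), total 93 km.

(a): 33 + 27 + 7 + 20 + 31 = 118
(b): 11 + 22 + 29 + 13 + 18 = 93
(c): 33 + 27 + 13 + 20 + 11 = 104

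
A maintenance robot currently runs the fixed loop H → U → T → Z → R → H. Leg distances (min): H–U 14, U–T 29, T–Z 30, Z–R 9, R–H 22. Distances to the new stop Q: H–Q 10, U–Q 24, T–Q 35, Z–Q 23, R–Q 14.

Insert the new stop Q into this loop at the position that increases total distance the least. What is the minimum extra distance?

Insertion cost between consecutive stops i–j is d(i,Q) + d(Q,j) − d(i,j):
  between H and U: 10 + 24 − 14 = 20
  between U and T: 24 + 35 − 29 = 30
  between T and Z: 35 + 23 − 30 = 28
  between Z and R: 23 + 14 − 9 = 28
  between R and H: 14 + 10 − 22 = 2
Cheapest insertion is between R and H, adding 2.
New total = 104 + 2 = 106.

+2 min — insert Q between R and H.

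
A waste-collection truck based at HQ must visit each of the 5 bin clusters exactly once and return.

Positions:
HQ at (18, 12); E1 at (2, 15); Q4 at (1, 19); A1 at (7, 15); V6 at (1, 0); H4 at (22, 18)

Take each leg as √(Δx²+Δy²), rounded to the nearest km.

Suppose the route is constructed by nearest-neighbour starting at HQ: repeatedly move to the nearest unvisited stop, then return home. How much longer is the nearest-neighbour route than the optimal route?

HQ: H4=7, A1=11, E1=16, Q4=18, V6=21 ⇒ H4
H4: A1=15, E1=20, Q4=21, V6=28 ⇒ A1
A1: E1=5, Q4=7, V6=16 ⇒ E1
E1: Q4=4, V6=15 ⇒ Q4
Q4: V6=19 ⇒ V6
NN route HQ → H4 → A1 → E1 → Q4 → V6 → HQ costs 71.
Optimal: HQ → V6 → E1 → Q4 → A1 → H4 → HQ costs 69 (by enumerating all 60 distinct tours).
Excess = 71 − 69 = 2.

The nearest-neighbour route is 2 km longer than optimal.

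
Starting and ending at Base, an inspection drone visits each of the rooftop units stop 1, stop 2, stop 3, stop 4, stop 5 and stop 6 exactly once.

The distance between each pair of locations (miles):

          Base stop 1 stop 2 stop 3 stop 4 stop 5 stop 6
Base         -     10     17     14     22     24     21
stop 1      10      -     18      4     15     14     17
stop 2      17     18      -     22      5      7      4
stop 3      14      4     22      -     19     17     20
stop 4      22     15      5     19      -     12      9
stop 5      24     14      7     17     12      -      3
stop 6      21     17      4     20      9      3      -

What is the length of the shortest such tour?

There are 360 distinct closed tours to check (reversals are equivalent).
Base → stop 1 → stop 2 → stop 3 → stop 4 → stop 5 → stop 6 → Base: 10+18+22+19+12+3+21 = 105
Base → stop 1 → stop 2 → stop 3 → stop 4 → stop 6 → stop 5 → Base: 10+18+22+19+9+3+24 = 105
Base → stop 1 → stop 2 → stop 3 → stop 5 → stop 4 → stop 6 → Base: 10+18+22+17+12+9+21 = 109
Base → stop 1 → stop 2 → stop 3 → stop 5 → stop 6 → stop 4 → Base: 10+18+22+17+3+9+22 = 101
Base → stop 1 → stop 2 → stop 3 → stop 6 → stop 4 → stop 5 → Base: 10+18+22+20+9+12+24 = 115
Base → stop 1 → stop 2 → stop 3 → stop 6 → stop 5 → stop 4 → Base: 10+18+22+20+3+12+22 = 107
Base → stop 1 → stop 2 → stop 4 → stop 3 → stop 5 → stop 6 → Base: 10+18+5+19+17+3+21 = 93
Base → stop 1 → stop 2 → stop 4 → stop 3 → stop 6 → stop 5 → Base: 10+18+5+19+20+3+24 = 99
… (352 more)
Base → stop 1 → stop 3 → stop 5 → stop 6 → stop 2 → stop 4 → Base: 10+4+17+3+4+5+22 = 65  ← best
The minimum is 65.
One optimal route: Base → stop 1 → stop 3 → stop 5 → stop 6 → stop 2 → stop 4 → Base (or its reverse).

65 miles — the shortest possible round trip.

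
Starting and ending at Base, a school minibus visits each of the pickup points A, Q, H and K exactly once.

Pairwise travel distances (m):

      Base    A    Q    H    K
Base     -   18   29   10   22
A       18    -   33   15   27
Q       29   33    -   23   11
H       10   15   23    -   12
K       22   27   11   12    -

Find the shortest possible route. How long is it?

With 4 stops there are 4!/2 = 12 distinct round trips (a route and its reverse cost the same).
Base → A → Q → H → K → Base: 18+33+23+12+22 = 108
Base → A → Q → K → H → Base: 18+33+11+12+10 = 84
Base → A → H → Q → K → Base: 18+15+23+11+22 = 89
Base → A → H → K → Q → Base: 18+15+12+11+29 = 85
Base → A → K → Q → H → Base: 18+27+11+23+10 = 89
Base → A → K → H → Q → Base: 18+27+12+23+29 = 109
Base → Q → A → H → K → Base: 29+33+15+12+22 = 111
Base → Q → A → K → H → Base: 29+33+27+12+10 = 111
Base → Q → H → A → K → Base: 29+23+15+27+22 = 116
Base → Q → K → A → H → Base: 29+11+27+15+10 = 92
Base → H → A → Q → K → Base: 10+15+33+11+22 = 91
Base → H → Q → A → K → Base: 10+23+33+27+22 = 115
The minimum is 84.
One optimal route: Base → A → Q → K → H → Base (or its reverse).

84 m — the shortest possible round trip.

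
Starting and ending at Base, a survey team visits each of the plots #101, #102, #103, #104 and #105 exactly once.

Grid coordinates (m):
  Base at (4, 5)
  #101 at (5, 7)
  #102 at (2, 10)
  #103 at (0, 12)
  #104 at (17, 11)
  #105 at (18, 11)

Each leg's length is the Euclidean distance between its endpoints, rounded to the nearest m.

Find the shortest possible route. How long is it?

Shortest round trip = 42 m.

There are 60 distinct closed tours to check (reversals are equivalent).
Base - #101 - #102 - #103 - #104 - #105 - Base: 2+4+3+17+1+15 = 42
Base - #101 - #102 - #103 - #105 - #104 - Base: 2+4+3+18+1+14 = 42
Base - #101 - #102 - #104 - #103 - #105 - Base: 2+4+15+17+18+15 = 71
Base - #101 - #102 - #104 - #105 - #103 - Base: 2+4+15+1+18+8 = 48
Base - #101 - #102 - #105 - #103 - #104 - Base: 2+4+16+18+17+14 = 71
Base - #101 - #102 - #105 - #104 - #103 - Base: 2+4+16+1+17+8 = 48
Base - #101 - #103 - #102 - #104 - #105 - Base: 2+7+3+15+1+15 = 43
Base - #101 - #103 - #102 - #105 - #104 - Base: 2+7+3+16+1+14 = 43
Base - #101 - #103 - #104 - #102 - #105 - Base: 2+7+17+15+16+15 = 72
Base - #101 - #103 - #104 - #105 - #102 - Base: 2+7+17+1+16+5 = 48
Base - #101 - #103 - #105 - #102 - #104 - Base: 2+7+18+16+15+14 = 72
Base - #101 - #103 - #105 - #104 - #102 - Base: 2+7+18+1+15+5 = 48
Base - #101 - #104 - #102 - #103 - #105 - Base: 2+13+15+3+18+15 = 66
Base - #101 - #104 - #102 - #105 - #103 - Base: 2+13+15+16+18+8 = 72
… (46 more)
The minimum is 42.
One optimal route: Base → #101 → #102 → #103 → #104 → #105 → Base (or its reverse).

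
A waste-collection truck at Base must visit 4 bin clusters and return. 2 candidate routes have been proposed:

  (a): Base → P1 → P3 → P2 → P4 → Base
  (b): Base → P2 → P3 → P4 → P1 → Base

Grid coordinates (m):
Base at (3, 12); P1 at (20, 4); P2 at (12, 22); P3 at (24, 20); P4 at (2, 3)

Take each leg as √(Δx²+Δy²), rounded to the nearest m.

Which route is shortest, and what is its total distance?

(a): 19 + 16 + 12 + 21 + 9 = 77
(b): 13 + 12 + 28 + 18 + 19 = 90

Shortest is (a), total 77 m.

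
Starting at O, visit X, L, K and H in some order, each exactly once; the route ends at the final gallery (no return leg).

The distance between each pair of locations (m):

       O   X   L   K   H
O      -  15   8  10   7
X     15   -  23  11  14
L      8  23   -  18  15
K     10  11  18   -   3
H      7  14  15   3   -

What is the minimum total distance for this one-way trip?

There are 4! = 24 possible orderings.
O - X - L - K - H: 15+23+18+3 = 59
O - X - L - H - K: 15+23+15+3 = 56
O - X - K - L - H: 15+11+18+15 = 59
O - X - K - H - L: 15+11+3+15 = 44
O - X - H - L - K: 15+14+15+18 = 62
O - X - H - K - L: 15+14+3+18 = 50
O - L - X - K - H: 8+23+11+3 = 45
O - L - X - H - K: 8+23+14+3 = 48
O - L - K - X - H: 8+18+11+14 = 51
O - L - K - H - X: 8+18+3+14 = 43
O - L - H - X - K: 8+15+14+11 = 48
O - L - H - K - X: 8+15+3+11 = 37
O - K - X - L - H: 10+11+23+15 = 59
O - K - X - H - L: 10+11+14+15 = 50
… (10 more)
The minimum is 37.
One shortest path: O → L → H → K → X.

Minimum one-way distance = 37 m.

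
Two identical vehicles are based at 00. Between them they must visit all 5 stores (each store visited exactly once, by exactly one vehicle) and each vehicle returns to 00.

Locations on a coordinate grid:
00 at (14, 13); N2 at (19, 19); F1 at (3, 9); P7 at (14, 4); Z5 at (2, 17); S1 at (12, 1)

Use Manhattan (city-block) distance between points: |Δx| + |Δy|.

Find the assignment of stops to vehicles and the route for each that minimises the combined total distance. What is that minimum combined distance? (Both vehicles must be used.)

There are 2^4 − 1 = 15 ways to divide the 5 stops into two non-empty groups. For each, the best each vehicle can do is its own shortest tour through its group:
  {N2} + {F1, P7, Z5, S1}: 22 + 56 = 78
  {F1} + {N2, P7, Z5, S1}: 30 + 70 = 100
  {N2, F1} + {P7, Z5, S1}: 52 + 56 = 108
  {P7} + {N2, F1, Z5, S1}: 18 + 70 = 88
  {N2, P7} + {F1, Z5, S1}: 40 + 56 = 96
  {F1, P7} + {N2, Z5, S1}: 40 + 70 = 110
  … (15 splits in total)
Best: vehicle 1 00 → N2 → 00 = 22; vehicle 2 00 → P7 → S1 → F1 → Z5 → 00 = 56; combined 78.

78 — the smallest possible combined total.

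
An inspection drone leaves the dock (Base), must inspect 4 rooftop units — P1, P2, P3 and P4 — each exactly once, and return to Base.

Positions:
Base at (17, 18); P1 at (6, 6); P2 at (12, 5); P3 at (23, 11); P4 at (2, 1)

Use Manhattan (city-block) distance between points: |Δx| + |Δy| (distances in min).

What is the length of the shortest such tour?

76 min — the shortest possible round trip.

Base - P1 - P2 - P3 - P4 - Base: 23+7+17+31+32 = 110
Base - P1 - P2 - P4 - P3 - Base: 23+7+14+31+13 = 88
Base - P1 - P3 - P2 - P4 - Base: 23+22+17+14+32 = 108
Base - P1 - P3 - P4 - P2 - Base: 23+22+31+14+18 = 108
Base - P1 - P4 - P2 - P3 - Base: 23+9+14+17+13 = 76
Base - P1 - P4 - P3 - P2 - Base: 23+9+31+17+18 = 98
Base - P2 - P1 - P3 - P4 - Base: 18+7+22+31+32 = 110
Base - P2 - P1 - P4 - P3 - Base: 18+7+9+31+13 = 78
Base - P2 - P3 - P1 - P4 - Base: 18+17+22+9+32 = 98
Base - P2 - P4 - P1 - P3 - Base: 18+14+9+22+13 = 76
Base - P3 - P1 - P2 - P4 - Base: 13+22+7+14+32 = 88
Base - P3 - P2 - P1 - P4 - Base: 13+17+7+9+32 = 78
The minimum is 76.
One optimal route: Base → P1 → P4 → P2 → P3 → Base (or its reverse).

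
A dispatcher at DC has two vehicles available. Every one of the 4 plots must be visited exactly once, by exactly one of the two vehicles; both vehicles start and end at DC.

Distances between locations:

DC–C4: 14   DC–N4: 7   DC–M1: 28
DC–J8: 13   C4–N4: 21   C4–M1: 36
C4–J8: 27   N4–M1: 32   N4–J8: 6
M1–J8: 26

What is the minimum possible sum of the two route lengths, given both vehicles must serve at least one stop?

There are 2^3 − 1 = 7 ways to divide the 4 stops into two non-empty groups. For each, the best each vehicle can do is its own shortest tour through its group:
  {C4} + {N4, M1, J8}: 28 + 67 = 95
  {N4} + {C4, M1, J8}: 14 + 89 = 103
  {C4, N4} + {M1, J8}: 42 + 67 = 109
  {M1} + {C4, N4, J8}: 56 + 54 = 110
  {C4, M1} + {N4, J8}: 78 + 26 = 104
  {N4, M1} + {C4, J8}: 67 + 54 = 121
  … (7 splits in total)
Best: vehicle 1 DC → C4 → DC = 28; vehicle 2 DC → N4 → J8 → M1 → DC = 67; combined 95.

95 — the smallest possible combined total.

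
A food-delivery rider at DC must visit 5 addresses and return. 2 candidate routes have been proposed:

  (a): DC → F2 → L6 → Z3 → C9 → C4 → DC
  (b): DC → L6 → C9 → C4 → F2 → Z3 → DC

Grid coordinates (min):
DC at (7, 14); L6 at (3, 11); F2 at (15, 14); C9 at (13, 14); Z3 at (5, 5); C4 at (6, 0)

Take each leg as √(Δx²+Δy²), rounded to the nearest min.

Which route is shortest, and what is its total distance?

(a): 8 + 12 + 6 + 12 + 16 + 14 = 68
(b): 5 + 10 + 16 + 17 + 13 + 9 = 70

68 min — (a) is the shortest.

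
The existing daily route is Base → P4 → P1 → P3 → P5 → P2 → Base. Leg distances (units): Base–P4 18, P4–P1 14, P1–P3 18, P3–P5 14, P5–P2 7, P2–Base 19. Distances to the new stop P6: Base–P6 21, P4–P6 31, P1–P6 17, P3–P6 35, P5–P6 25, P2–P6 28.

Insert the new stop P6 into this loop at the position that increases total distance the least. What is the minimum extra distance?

Adding 30 by placing P6 on the P2–Base leg.

Insertion cost between consecutive stops i–j is d(i,P6) + d(P6,j) − d(i,j):
  between Base and P4: 21 + 31 − 18 = 34
  between P4 and P1: 31 + 17 − 14 = 34
  between P1 and P3: 17 + 35 − 18 = 34
  between P3 and P5: 35 + 25 − 14 = 46
  between P5 and P2: 25 + 28 − 7 = 46
  between P2 and Base: 28 + 21 − 19 = 30
Cheapest insertion is between P2 and Base, adding 30.
New total = 90 + 30 = 120.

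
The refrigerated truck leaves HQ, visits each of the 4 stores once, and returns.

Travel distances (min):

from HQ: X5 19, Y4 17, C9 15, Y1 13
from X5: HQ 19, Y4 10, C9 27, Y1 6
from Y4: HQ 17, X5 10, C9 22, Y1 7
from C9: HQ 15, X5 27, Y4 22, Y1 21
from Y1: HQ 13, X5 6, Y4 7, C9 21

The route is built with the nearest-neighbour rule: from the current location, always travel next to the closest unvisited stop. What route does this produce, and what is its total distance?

HQ → [Y1:13 / C9:15 / Y4:17 / X5:19] → Y1 (13)
Y1 → [X5:6 / Y4:7 / C9:21] → X5 (6)
X5 → [Y4:10 / C9:27] → Y4 (10)
Y4 → [C9:22] → C9 (22)
Return C9→HQ: 15.
Total = 13 + 6 + 10 + 22 + 15 = 66.

Total distance 66 min via the nearest-neighbour route HQ → Y1 → X5 → Y4 → C9 → HQ.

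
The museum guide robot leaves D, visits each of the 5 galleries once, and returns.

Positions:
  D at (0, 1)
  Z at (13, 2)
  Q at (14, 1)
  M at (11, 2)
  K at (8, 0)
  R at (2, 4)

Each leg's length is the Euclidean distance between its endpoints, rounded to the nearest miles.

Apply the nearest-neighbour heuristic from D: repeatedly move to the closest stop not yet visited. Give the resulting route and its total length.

D → [R:4 / K:8 / M:11 / Z:13 / Q:14] → R (4)
R → [K:7 / M:9 / Z:11 / Q:12] → K (7)
K → [M:4 / Z:5 / Q:6] → M (4)
M → [Z:2 / Q:3] → Z (2)
Z → [Q:1] → Q (1)
Return Q→D: 14.
Total = 4 + 7 + 4 + 2 + 1 + 14 = 32.

32 miles along D → R → K → M → Z → Q → D.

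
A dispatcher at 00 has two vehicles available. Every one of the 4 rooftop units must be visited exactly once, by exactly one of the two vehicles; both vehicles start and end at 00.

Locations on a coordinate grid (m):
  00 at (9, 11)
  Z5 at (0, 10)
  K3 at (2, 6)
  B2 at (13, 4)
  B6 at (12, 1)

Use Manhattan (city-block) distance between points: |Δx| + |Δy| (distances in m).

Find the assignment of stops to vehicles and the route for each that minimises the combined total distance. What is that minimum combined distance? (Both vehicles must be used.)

Minimum combined distance: 56 m.

Try each way of splitting the stops between the two vehicles (each non-empty) and, for each split, find the best tour for each vehicle:
  {Z5} + {K3, B2, B6}: 20 + 42 = 62
  {K3} + {Z5, B2, B6}: 24 + 46 = 70
  {Z5, K3} + {B2, B6}: 28 + 28 = 56
  {B2} + {Z5, K3, B6}: 22 + 44 = 66
  {Z5, B2} + {K3, B6}: 40 + 40 = 80
  {K3, B2} + {Z5, B6}: 36 + 44 = 80
  … (7 splits in total)
Best: vehicle 1 00 → Z5 → K3 → 00 = 28; vehicle 2 00 → B2 → B6 → 00 = 28; combined 56.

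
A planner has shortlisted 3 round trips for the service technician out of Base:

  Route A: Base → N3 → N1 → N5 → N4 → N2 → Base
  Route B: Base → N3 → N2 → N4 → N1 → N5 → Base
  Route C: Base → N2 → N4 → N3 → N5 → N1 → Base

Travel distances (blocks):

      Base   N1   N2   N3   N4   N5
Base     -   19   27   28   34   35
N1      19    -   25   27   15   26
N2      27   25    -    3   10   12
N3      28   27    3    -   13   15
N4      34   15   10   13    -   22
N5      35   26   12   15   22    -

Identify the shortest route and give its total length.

Route A: 28 + 27 + 26 + 22 + 10 + 27 = 140
Route B: 28 + 3 + 10 + 15 + 26 + 35 = 117
Route C: 27 + 10 + 13 + 15 + 26 + 19 = 110

110 blocks — Route C is the shortest.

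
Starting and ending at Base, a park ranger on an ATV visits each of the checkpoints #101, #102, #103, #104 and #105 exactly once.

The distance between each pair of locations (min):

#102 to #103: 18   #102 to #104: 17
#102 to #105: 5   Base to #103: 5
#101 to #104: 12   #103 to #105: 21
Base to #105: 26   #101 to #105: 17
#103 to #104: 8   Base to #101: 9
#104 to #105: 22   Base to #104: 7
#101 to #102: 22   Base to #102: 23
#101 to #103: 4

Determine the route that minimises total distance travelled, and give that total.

With 5 stops there are 5!/2 = 60 distinct round trips (a route and its reverse cost the same).
Base - #101 - #102 - #103 - #104 - #105 - Base: 9+22+18+8+22+26 = 105
Base - #101 - #102 - #103 - #105 - #104 - Base: 9+22+18+21+22+7 = 99
Base - #101 - #102 - #104 - #103 - #105 - Base: 9+22+17+8+21+26 = 103
Base - #101 - #102 - #104 - #105 - #103 - Base: 9+22+17+22+21+5 = 96
Base - #101 - #102 - #105 - #103 - #104 - Base: 9+22+5+21+8+7 = 72
Base - #101 - #102 - #105 - #104 - #103 - Base: 9+22+5+22+8+5 = 71
Base - #101 - #103 - #102 - #104 - #105 - Base: 9+4+18+17+22+26 = 96
Base - #101 - #103 - #102 - #105 - #104 - Base: 9+4+18+5+22+7 = 65
Base - #101 - #103 - #104 - #102 - #105 - Base: 9+4+8+17+5+26 = 69
Base - #101 - #103 - #104 - #105 - #102 - Base: 9+4+8+22+5+23 = 71
Base - #101 - #103 - #105 - #102 - #104 - Base: 9+4+21+5+17+7 = 63
Base - #101 - #103 - #105 - #104 - #102 - Base: 9+4+21+22+17+23 = 96
Base - #101 - #104 - #102 - #103 - #105 - Base: 9+12+17+18+21+26 = 103
Base - #101 - #104 - #102 - #105 - #103 - Base: 9+12+17+5+21+5 = 69
… (46 more)
Base - #103 - #101 - #105 - #102 - #104 - Base: 5+4+17+5+17+7 = 55  ← best
The minimum is 55.
One optimal route: Base → #103 → #101 → #105 → #102 → #104 → Base (or its reverse).

Shortest round trip = 55 min.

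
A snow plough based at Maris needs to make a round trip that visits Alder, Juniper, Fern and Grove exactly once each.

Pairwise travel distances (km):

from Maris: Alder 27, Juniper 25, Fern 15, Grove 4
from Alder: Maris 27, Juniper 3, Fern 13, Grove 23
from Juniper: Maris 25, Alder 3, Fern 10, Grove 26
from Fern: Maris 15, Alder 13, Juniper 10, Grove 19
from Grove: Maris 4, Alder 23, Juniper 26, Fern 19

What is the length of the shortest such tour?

Shortest round trip = 55 km.

With 4 stops there are 4!/2 = 12 distinct round trips (a route and its reverse cost the same).
Maris - Alder - Juniper - Fern - Grove - Maris: 27+3+10+19+4 = 63
Maris - Alder - Juniper - Grove - Fern - Maris: 27+3+26+19+15 = 90
Maris - Alder - Fern - Juniper - Grove - Maris: 27+13+10+26+4 = 80
Maris - Alder - Fern - Grove - Juniper - Maris: 27+13+19+26+25 = 110
Maris - Alder - Grove - Juniper - Fern - Maris: 27+23+26+10+15 = 101
Maris - Alder - Grove - Fern - Juniper - Maris: 27+23+19+10+25 = 104
Maris - Juniper - Alder - Fern - Grove - Maris: 25+3+13+19+4 = 64
Maris - Juniper - Alder - Grove - Fern - Maris: 25+3+23+19+15 = 85
Maris - Juniper - Fern - Alder - Grove - Maris: 25+10+13+23+4 = 75
Maris - Juniper - Grove - Alder - Fern - Maris: 25+26+23+13+15 = 102
Maris - Fern - Alder - Juniper - Grove - Maris: 15+13+3+26+4 = 61
Maris - Fern - Juniper - Alder - Grove - Maris: 15+10+3+23+4 = 55
The minimum is 55.
One optimal route: Maris → Fern → Juniper → Alder → Grove → Maris (or its reverse).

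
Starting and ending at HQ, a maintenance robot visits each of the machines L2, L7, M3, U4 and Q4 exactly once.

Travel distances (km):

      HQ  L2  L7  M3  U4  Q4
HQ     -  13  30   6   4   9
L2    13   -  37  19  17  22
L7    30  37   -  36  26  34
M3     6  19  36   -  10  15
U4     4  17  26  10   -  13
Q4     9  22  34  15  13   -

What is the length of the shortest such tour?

With 5 stops there are 5!/2 = 60 distinct round trips (a route and its reverse cost the same).
HQ-L2-L7-M3-U4-Q4-HQ: 13+37+36+10+13+9 = 118
HQ-L2-L7-M3-Q4-U4-HQ: 13+37+36+15+13+4 = 118
HQ-L2-L7-U4-M3-Q4-HQ: 13+37+26+10+15+9 = 110
HQ-L2-L7-U4-Q4-M3-HQ: 13+37+26+13+15+6 = 110
HQ-L2-L7-Q4-M3-U4-HQ: 13+37+34+15+10+4 = 113
HQ-L2-L7-Q4-U4-M3-HQ: 13+37+34+13+10+6 = 113
HQ-L2-M3-L7-U4-Q4-HQ: 13+19+36+26+13+9 = 116
HQ-L2-M3-L7-Q4-U4-HQ: 13+19+36+34+13+4 = 119
HQ-L2-M3-U4-L7-Q4-HQ: 13+19+10+26+34+9 = 111
HQ-L2-M3-U4-Q4-L7-HQ: 13+19+10+13+34+30 = 119
HQ-L2-M3-Q4-L7-U4-HQ: 13+19+15+34+26+4 = 111
HQ-L2-M3-Q4-U4-L7-HQ: 13+19+15+13+26+30 = 116
HQ-L2-U4-L7-M3-Q4-HQ: 13+17+26+36+15+9 = 116
HQ-L2-U4-L7-Q4-M3-HQ: 13+17+26+34+15+6 = 111
… (46 more)
The minimum is 110.
One optimal route: HQ → L2 → L7 → U4 → M3 → Q4 → HQ (or its reverse).

110 km — the shortest possible round trip.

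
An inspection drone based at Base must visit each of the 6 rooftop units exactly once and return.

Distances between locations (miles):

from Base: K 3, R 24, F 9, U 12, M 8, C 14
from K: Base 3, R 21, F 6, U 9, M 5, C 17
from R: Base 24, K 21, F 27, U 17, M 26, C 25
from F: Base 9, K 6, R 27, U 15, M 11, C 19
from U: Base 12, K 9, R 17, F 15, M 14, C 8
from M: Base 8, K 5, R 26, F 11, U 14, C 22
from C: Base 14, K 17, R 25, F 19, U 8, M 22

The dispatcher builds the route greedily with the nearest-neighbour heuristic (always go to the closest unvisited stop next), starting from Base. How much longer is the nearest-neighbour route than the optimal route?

Excess over optimum: 6 miles.

From Base: K=3, M=8, F=9, U=12, C=14, R=24 → choose K (3).
From K: M=5, F=6, U=9, C=17, R=21 → choose M (5).
From M: F=11, U=14, C=22, R=26 → choose F (11).
From F: U=15, C=19, R=27 → choose U (15).
From U: C=8, R=17 → choose C (8).
From C: R=25 → choose R (25).
NN route Base → K → M → F → U → C → R → Base costs 91.
Optimal: Base → K → F → M → R → U → C → Base costs 85 (by enumerating all 360 distinct tours).
Excess = 91 − 85 = 6.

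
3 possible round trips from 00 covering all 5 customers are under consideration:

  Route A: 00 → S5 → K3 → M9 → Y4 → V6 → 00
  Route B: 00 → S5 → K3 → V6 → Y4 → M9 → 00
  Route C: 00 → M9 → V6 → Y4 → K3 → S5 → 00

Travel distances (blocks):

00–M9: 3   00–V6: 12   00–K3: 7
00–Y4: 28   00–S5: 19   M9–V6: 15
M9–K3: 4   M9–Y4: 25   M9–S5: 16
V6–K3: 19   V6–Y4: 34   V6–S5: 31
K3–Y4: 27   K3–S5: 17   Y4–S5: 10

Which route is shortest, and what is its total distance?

Shortest is Route A, total 111 blocks.

Route A: 19 + 17 + 4 + 25 + 34 + 12 = 111
Route B: 19 + 17 + 19 + 34 + 25 + 3 = 117
Route C: 3 + 15 + 34 + 27 + 17 + 19 = 115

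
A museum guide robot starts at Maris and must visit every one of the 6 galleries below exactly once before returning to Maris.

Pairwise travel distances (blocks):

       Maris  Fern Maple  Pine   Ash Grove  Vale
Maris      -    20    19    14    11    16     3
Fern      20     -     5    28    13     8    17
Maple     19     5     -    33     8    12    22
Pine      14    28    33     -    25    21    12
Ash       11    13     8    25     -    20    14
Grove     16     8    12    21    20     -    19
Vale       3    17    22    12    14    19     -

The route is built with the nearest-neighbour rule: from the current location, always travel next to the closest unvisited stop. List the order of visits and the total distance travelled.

Nearest-neighbour total = 68 blocks; route Maris → Vale → Pine → Grove → Fern → Maple → Ash → Maris.

From Maris: distances to unvisited — Vale=3, Ash=11, Pine=14, Grove=16, Maple=19, Fern=20. Nearest is Vale (3).
From Vale: distances to unvisited — Pine=12, Ash=14, Fern=17, Grove=19, Maple=22. Nearest is Pine (12).
From Pine: distances to unvisited — Grove=21, Ash=25, Fern=28, Maple=33. Nearest is Grove (21).
From Grove: distances to unvisited — Fern=8, Maple=12, Ash=20. Nearest is Fern (8).
From Fern: distances to unvisited — Maple=5, Ash=13. Nearest is Maple (5).
From Maple: distances to unvisited — Ash=8. Nearest is Ash (8).
Return Ash→Maris: 11.
Total = 3 + 12 + 21 + 8 + 5 + 8 + 11 = 68.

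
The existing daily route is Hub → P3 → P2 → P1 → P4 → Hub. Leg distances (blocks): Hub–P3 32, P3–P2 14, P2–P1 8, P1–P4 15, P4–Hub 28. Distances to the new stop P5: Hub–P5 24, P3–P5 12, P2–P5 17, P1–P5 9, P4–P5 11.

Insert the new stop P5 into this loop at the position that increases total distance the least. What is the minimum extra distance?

Adding 4 blocks by placing P5 on the Hub–P3 leg.

Insertion cost between consecutive stops i–j is d(i,P5) + d(P5,j) − d(i,j):
  between Hub and P3: 24 + 12 − 32 = 4
  between P3 and P2: 12 + 17 − 14 = 15
  between P2 and P1: 17 + 9 − 8 = 18
  between P1 and P4: 9 + 11 − 15 = 5
  between P4 and Hub: 11 + 24 − 28 = 7
Cheapest insertion is between Hub and P3, adding 4.
New total = 97 + 4 = 101.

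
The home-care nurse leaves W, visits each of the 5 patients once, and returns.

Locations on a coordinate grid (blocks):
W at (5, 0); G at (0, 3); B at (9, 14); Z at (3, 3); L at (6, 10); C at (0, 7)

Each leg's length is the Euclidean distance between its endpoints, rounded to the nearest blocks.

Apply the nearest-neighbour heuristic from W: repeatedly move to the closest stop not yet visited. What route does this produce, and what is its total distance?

At W the remaining stops are Z 4, G 6, C 9, L 10, B 15; go to Z.
At Z the remaining stops are G 3, C 5, L 8, B 13; go to G.
At G the remaining stops are C 4, L 9, B 14; go to C.
At C the remaining stops are L 7, B 11; go to L.
At L the remaining stops are B 5; go to B.
Return B→W: 15.
Total = 4 + 3 + 4 + 7 + 5 + 15 = 38.

Nearest-neighbour total = 38 blocks; route W → Z → G → C → L → B → W.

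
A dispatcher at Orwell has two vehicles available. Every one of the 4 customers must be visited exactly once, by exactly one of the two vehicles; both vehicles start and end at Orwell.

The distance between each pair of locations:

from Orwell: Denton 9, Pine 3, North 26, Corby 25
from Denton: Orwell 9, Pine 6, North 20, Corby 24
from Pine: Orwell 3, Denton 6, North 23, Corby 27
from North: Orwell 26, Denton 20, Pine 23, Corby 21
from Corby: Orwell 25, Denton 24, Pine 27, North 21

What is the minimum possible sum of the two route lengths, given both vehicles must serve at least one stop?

Try each way of splitting the stops between the two vehicles (each non-empty) and, for each split, find the best tour for each vehicle:
  {Denton} + {Pine, North, Corby}: 18 + 72 = 90
  {Pine} + {Denton, North, Corby}: 6 + 75 = 81
  {Denton, Pine} + {North, Corby}: 18 + 72 = 90
  {North} + {Denton, Pine, Corby}: 52 + 58 = 110
  {Denton, North} + {Pine, Corby}: 55 + 55 = 110
  {Pine, North} + {Denton, Corby}: 52 + 58 = 110
  … (7 splits in total)
Best: vehicle 1 Orwell → Pine → Orwell = 6; vehicle 2 Orwell → Denton → North → Corby → Orwell = 75; combined 81.

81 — the smallest possible combined total.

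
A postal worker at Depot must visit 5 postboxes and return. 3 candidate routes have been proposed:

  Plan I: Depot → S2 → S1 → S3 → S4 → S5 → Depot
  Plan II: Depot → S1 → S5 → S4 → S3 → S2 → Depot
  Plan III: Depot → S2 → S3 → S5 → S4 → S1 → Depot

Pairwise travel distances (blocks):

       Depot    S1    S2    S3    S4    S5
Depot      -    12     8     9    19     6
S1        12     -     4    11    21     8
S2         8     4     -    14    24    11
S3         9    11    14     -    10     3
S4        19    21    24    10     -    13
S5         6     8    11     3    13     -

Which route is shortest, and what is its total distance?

Plan I: 8 + 4 + 11 + 10 + 13 + 6 = 52
Plan II: 12 + 8 + 13 + 10 + 14 + 8 = 65
Plan III: 8 + 14 + 3 + 13 + 21 + 12 = 71

Shortest is Plan I, total 52 blocks.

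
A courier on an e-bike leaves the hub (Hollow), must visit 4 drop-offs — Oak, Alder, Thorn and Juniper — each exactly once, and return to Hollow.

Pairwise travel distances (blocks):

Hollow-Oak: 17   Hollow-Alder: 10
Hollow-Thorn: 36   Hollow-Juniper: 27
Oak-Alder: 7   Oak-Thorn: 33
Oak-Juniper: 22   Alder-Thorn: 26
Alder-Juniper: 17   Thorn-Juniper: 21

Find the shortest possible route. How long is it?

With 4 stops there are 4!/2 = 12 distinct round trips (a route and its reverse cost the same).
Hollow-Oak-Alder-Thorn-Juniper-Hollow: 17+7+26+21+27 = 98
Hollow-Oak-Alder-Juniper-Thorn-Hollow: 17+7+17+21+36 = 98
Hollow-Oak-Thorn-Alder-Juniper-Hollow: 17+33+26+17+27 = 120
Hollow-Oak-Thorn-Juniper-Alder-Hollow: 17+33+21+17+10 = 98
Hollow-Oak-Juniper-Alder-Thorn-Hollow: 17+22+17+26+36 = 118
Hollow-Oak-Juniper-Thorn-Alder-Hollow: 17+22+21+26+10 = 96
Hollow-Alder-Oak-Thorn-Juniper-Hollow: 10+7+33+21+27 = 98
Hollow-Alder-Oak-Juniper-Thorn-Hollow: 10+7+22+21+36 = 96
Hollow-Alder-Thorn-Oak-Juniper-Hollow: 10+26+33+22+27 = 118
Hollow-Alder-Juniper-Oak-Thorn-Hollow: 10+17+22+33+36 = 118
Hollow-Thorn-Oak-Alder-Juniper-Hollow: 36+33+7+17+27 = 120
Hollow-Thorn-Alder-Oak-Juniper-Hollow: 36+26+7+22+27 = 118
The minimum is 96.
One optimal route: Hollow → Oak → Juniper → Thorn → Alder → Hollow (or its reverse).

96 blocks — the shortest possible round trip.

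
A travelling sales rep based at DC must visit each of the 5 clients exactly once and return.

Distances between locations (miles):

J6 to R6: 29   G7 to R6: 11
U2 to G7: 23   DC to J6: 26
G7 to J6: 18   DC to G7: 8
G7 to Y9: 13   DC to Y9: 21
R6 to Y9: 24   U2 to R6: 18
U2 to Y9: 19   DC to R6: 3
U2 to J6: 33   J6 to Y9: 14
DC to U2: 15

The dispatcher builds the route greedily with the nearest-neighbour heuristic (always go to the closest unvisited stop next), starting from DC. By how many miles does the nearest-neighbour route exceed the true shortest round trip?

9 miles longer than the optimal tour.

From DC: R6=3, G7=8, U2=15, Y9=21, J6=26 → choose R6 (3).
From R6: G7=11, U2=18, Y9=24, J6=29 → choose G7 (11).
From G7: Y9=13, J6=18, U2=23 → choose Y9 (13).
From Y9: J6=14, U2=19 → choose J6 (14).
From J6: U2=33 → choose U2 (33).
NN route DC → R6 → G7 → Y9 → J6 → U2 → DC costs 89.
Optimal: DC → U2 → Y9 → J6 → G7 → R6 → DC costs 80 (by enumerating all 60 distinct tours).
Excess = 89 − 80 = 9.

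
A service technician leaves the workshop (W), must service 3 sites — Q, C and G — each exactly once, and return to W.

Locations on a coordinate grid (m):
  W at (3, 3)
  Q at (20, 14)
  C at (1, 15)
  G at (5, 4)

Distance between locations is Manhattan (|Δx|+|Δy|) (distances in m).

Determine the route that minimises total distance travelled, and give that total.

W - Q - C - G - W: 28+20+15+3 = 66
W - Q - G - C - W: 28+25+15+14 = 82
W - C - Q - G - W: 14+20+25+3 = 62
The minimum is 62.
One optimal route: W → C → Q → G → W (or its reverse).

Minimum total distance: 62 m.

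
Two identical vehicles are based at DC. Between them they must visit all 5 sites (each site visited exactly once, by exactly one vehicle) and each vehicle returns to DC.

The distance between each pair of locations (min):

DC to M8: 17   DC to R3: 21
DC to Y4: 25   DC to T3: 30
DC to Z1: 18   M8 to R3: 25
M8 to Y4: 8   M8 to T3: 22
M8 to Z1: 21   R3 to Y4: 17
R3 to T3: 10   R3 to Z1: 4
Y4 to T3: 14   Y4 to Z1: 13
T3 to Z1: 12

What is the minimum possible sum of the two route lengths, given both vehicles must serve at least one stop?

Try each way of splitting the stops between the two vehicles (each non-empty) and, for each split, find the best tour for each vehicle:
  {M8} + {R3, Y4, T3, Z1}: 34 + 71 = 105
  {R3} + {M8, Y4, T3, Z1}: 42 + 69 = 111
  {M8, R3} + {Y4, T3, Z1}: 63 + 69 = 132
  {Y4} + {M8, R3, T3, Z1}: 50 + 71 = 121
  {M8, Y4} + {R3, T3, Z1}: 50 + 61 = 111
  {R3, Y4} + {M8, T3, Z1}: 63 + 69 = 132
  … (15 splits in total)
Best: vehicle 1 DC → M8 → DC = 34; vehicle 2 DC → Y4 → T3 → R3 → Z1 → DC = 71; combined 105.

Minimum combined distance: 105 min.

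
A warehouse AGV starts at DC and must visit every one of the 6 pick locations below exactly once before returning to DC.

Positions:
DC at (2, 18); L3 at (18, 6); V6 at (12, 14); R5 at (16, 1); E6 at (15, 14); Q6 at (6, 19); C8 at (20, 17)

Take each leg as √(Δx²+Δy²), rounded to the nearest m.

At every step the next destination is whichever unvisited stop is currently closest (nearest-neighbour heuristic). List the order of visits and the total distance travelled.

DC → [Q6:4 / V6:11 / E6:14 / C8:18 / L3:20 / R5:22] → Q6 (4)
Q6 → [V6:8 / E6:10 / C8:14 / L3:18 / R5:21] → V6 (8)
V6 → [E6:3 / C8:9 / L3:10 / R5:14] → E6 (3)
E6 → [C8:6 / L3:9 / R5:13] → C8 (6)
C8 → [L3:11 / R5:16] → L3 (11)
L3 → [R5:5] → R5 (5)
Return R5→DC: 22.
Total = 4 + 8 + 3 + 6 + 11 + 5 + 22 = 59.

Total distance 59 m via the nearest-neighbour route DC → Q6 → V6 → E6 → C8 → L3 → R5 → DC.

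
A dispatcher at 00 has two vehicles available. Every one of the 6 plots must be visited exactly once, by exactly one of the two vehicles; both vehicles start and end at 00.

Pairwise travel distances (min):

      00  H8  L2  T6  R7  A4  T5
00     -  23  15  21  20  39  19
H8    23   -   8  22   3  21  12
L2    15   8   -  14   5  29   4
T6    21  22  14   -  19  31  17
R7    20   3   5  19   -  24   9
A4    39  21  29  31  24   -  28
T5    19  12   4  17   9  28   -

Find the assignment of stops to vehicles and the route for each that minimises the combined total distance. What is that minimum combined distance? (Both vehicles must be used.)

Try each way of splitting the stops between the two vehicles (each non-empty) and, for each split, find the best tour for each vehicle:
  {H8} + {L2, T6, R7, A4, T5}: 46 + 104 = 150
  {L2} + {H8, T6, R7, A4, T5}: 30 + 104 = 134
  {H8, L2} + {T6, R7, A4, T5}: 46 + 104 = 150
  {T6} + {H8, L2, R7, A4, T5}: 42 + 91 = 133
  {H8, T6} + {L2, R7, A4, T5}: 66 + 91 = 157
  {L2, T6} + {H8, R7, A4, T5}: 50 + 91 = 141
  … (31 splits in total)
Best: vehicle 1 00 → T6 → 00 = 42; vehicle 2 00 → L2 → R7 → H8 → A4 → T5 → 00 = 91; combined 133.

133 min — the smallest possible combined total.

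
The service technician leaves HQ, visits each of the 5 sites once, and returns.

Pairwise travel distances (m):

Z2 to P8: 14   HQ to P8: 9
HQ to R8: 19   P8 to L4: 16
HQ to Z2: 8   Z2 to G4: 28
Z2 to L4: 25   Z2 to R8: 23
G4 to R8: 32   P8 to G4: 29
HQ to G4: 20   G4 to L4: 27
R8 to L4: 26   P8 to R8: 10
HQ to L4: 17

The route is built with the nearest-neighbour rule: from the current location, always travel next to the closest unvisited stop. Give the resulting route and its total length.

HQ → [Z2:8 / P8:9 / L4:17 / R8:19 / G4:20] → Z2 (8)
Z2 → [P8:14 / R8:23 / L4:25 / G4:28] → P8 (14)
P8 → [R8:10 / L4:16 / G4:29] → R8 (10)
R8 → [L4:26 / G4:32] → L4 (26)
L4 → [G4:27] → G4 (27)
Return G4→HQ: 20.
Total = 8 + 14 + 10 + 26 + 27 + 20 = 105.

Nearest-neighbour total = 105 m; route HQ → Z2 → P8 → R8 → L4 → G4 → HQ.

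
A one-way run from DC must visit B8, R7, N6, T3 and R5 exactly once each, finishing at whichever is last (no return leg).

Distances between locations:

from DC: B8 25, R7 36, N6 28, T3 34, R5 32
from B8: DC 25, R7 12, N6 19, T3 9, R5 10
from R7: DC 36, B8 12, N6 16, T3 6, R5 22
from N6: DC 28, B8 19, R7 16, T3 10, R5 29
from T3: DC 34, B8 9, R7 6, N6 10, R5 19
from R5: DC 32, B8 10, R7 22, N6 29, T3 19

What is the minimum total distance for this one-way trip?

Minimum one-way distance = 66.

There are 5! = 120 possible orderings.
DC→B8→R7→N6→T3→R5: 25+12+16+10+19 = 82
DC→B8→R7→N6→R5→T3: 25+12+16+29+19 = 101
DC→B8→R7→T3→N6→R5: 25+12+6+10+29 = 82
DC→B8→R7→T3→R5→N6: 25+12+6+19+29 = 91
DC→B8→R7→R5→N6→T3: 25+12+22+29+10 = 98
DC→B8→R7→R5→T3→N6: 25+12+22+19+10 = 88
DC→B8→N6→R7→T3→R5: 25+19+16+6+19 = 85
DC→B8→N6→R7→R5→T3: 25+19+16+22+19 = 101
DC→B8→N6→T3→R7→R5: 25+19+10+6+22 = 82
DC→B8→N6→T3→R5→R7: 25+19+10+19+22 = 95
DC→B8→N6→R5→R7→T3: 25+19+29+22+6 = 101
DC→B8→N6→R5→T3→R7: 25+19+29+19+6 = 98
DC→B8→T3→R7→N6→R5: 25+9+6+16+29 = 85
DC→B8→T3→R7→R5→N6: 25+9+6+22+29 = 91
… (106 more)
DC→N6→T3→R7→B8→R5: 28+10+6+12+10 = 66  ← best
The minimum is 66.
One shortest path: DC → N6 → T3 → R7 → B8 → R5.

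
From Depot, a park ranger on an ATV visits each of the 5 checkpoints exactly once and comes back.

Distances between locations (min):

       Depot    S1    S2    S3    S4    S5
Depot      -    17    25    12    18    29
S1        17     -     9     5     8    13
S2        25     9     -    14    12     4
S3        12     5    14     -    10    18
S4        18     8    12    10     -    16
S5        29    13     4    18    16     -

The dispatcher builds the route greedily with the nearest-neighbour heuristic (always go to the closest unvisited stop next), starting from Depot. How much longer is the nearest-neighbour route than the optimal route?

Depot: S3=12, S1=17, S4=18, S2=25, S5=29 ⇒ S3
S3: S1=5, S4=10, S2=14, S5=18 ⇒ S1
S1: S4=8, S2=9, S5=13 ⇒ S4
S4: S2=12, S5=16 ⇒ S2
S2: S5=4 ⇒ S5
NN route Depot → S3 → S1 → S4 → S2 → S5 → Depot costs 70.
Optimal: Depot → S3 → S1 → S2 → S5 → S4 → Depot costs 64 (by enumerating all 60 distinct tours).
Excess = 70 − 64 = 6.

6 min longer than the optimal tour.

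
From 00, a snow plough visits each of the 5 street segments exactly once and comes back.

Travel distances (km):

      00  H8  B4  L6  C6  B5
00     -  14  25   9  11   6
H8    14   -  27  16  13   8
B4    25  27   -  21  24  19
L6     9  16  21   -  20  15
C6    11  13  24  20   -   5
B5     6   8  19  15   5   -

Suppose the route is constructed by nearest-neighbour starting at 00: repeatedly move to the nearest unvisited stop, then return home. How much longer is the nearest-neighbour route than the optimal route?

Excess over optimum: 5 km.

00: B5=6, L6=9, C6=11, H8=14, B4=25 ⇒ B5
B5: C6=5, H8=8, L6=15, B4=19 ⇒ C6
C6: H8=13, L6=20, B4=24 ⇒ H8
H8: L6=16, B4=27 ⇒ L6
L6: B4=21 ⇒ B4
NN route 00 → B5 → C6 → H8 → L6 → B4 → 00 costs 86.
Optimal: 00 → H8 → C6 → B5 → B4 → L6 → 00 costs 81 (by enumerating all 60 distinct tours).
Excess = 86 − 81 = 5.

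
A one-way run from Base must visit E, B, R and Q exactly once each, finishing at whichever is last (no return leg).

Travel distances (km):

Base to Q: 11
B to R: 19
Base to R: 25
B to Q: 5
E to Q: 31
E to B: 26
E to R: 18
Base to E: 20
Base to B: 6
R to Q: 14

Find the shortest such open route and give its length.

There are 4! = 24 possible orderings.
Base - E - B - R - Q: 20+26+19+14 = 79
Base - E - B - Q - R: 20+26+5+14 = 65
Base - E - R - B - Q: 20+18+19+5 = 62
Base - E - R - Q - B: 20+18+14+5 = 57
Base - E - Q - B - R: 20+31+5+19 = 75
Base - E - Q - R - B: 20+31+14+19 = 84
Base - B - E - R - Q: 6+26+18+14 = 64
Base - B - E - Q - R: 6+26+31+14 = 77
Base - B - R - E - Q: 6+19+18+31 = 74
Base - B - R - Q - E: 6+19+14+31 = 70
Base - B - Q - E - R: 6+5+31+18 = 60
Base - B - Q - R - E: 6+5+14+18 = 43
Base - R - E - B - Q: 25+18+26+5 = 74
Base - R - E - Q - B: 25+18+31+5 = 79
… (10 more)
The minimum is 43.
One shortest path: Base → B → Q → R → E.

Shortest open route: 43 km.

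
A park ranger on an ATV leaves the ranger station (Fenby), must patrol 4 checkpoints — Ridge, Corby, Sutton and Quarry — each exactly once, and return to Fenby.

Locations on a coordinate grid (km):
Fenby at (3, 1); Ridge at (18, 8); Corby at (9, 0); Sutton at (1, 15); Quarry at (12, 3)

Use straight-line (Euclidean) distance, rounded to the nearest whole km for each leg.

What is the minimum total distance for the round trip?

Fenby→Ridge→Corby→Sutton→Quarry→Fenby: 17+12+17+16+9 = 71
Fenby→Ridge→Corby→Quarry→Sutton→Fenby: 17+12+4+16+14 = 63
Fenby→Ridge→Sutton→Corby→Quarry→Fenby: 17+18+17+4+9 = 65
Fenby→Ridge→Sutton→Quarry→Corby→Fenby: 17+18+16+4+6 = 61
Fenby→Ridge→Quarry→Corby→Sutton→Fenby: 17+8+4+17+14 = 60
Fenby→Ridge→Quarry→Sutton→Corby→Fenby: 17+8+16+17+6 = 64
Fenby→Corby→Ridge→Sutton→Quarry→Fenby: 6+12+18+16+9 = 61
Fenby→Corby→Ridge→Quarry→Sutton→Fenby: 6+12+8+16+14 = 56
Fenby→Corby→Sutton→Ridge→Quarry→Fenby: 6+17+18+8+9 = 58
Fenby→Corby→Quarry→Ridge→Sutton→Fenby: 6+4+8+18+14 = 50
Fenby→Sutton→Ridge→Corby→Quarry→Fenby: 14+18+12+4+9 = 57
Fenby→Sutton→Corby→Ridge→Quarry→Fenby: 14+17+12+8+9 = 60
The minimum is 50.
One optimal route: Fenby → Corby → Quarry → Ridge → Sutton → Fenby (or its reverse).

Minimum total distance: 50 km.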